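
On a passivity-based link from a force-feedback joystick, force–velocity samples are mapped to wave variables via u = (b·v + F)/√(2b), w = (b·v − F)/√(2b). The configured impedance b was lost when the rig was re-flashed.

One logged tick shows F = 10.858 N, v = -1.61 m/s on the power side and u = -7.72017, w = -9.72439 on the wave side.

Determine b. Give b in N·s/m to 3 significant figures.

u + w = -17.4446;  u + w = √(2b)·v, so √(2b) = -17.4446/(-1.61) = 10.8351.
b = (√(2b))²/2 = 117.4001/2 = 58.7000.
(Check via u − w = 2F/√(2b): u − w = 2.0042, 2F/√(2b) = 2.0042.)

b = 58.7 N·s/m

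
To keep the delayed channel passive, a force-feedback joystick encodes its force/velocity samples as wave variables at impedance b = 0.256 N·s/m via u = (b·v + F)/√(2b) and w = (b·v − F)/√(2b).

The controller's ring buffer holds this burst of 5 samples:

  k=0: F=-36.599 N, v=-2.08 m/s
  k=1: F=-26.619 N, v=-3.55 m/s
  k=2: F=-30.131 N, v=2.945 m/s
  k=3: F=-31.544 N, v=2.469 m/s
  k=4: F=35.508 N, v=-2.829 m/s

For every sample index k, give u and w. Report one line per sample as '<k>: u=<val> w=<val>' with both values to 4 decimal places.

0: u=-51.8928 w=50.4045
1: u=-38.4713 w=35.9311
2: u=-41.0557 w=43.1630
3: u=-43.2007 w=44.9674
4: u=48.6118 w=-50.6361

k=0: b·v=0.256×(-2.08)=-0.5325; √(2b)=0.7155; u=(-0.5325+(-36.599))/0.7155=-51.8928, w=(-0.5325−(-36.599))/0.7155=50.4045
k=1: b·v=0.256×(-3.55)=-0.9088; √(2b)=0.7155; u=(-0.9088+(-26.619))/0.7155=-38.4713, w=(-0.9088−(-26.619))/0.7155=35.9311
k=2: b·v=0.256×2.945=0.7539; √(2b)=0.7155; u=(0.7539+(-30.131))/0.7155=-41.0557, w=(0.7539−(-30.131))/0.7155=43.1630
k=3: b·v=0.256×2.469=0.6321; √(2b)=0.7155; u=(0.6321+(-31.544))/0.7155=-43.2007, w=(0.6321−(-31.544))/0.7155=44.9674
k=4: b·v=0.256×(-2.829)=-0.7242; √(2b)=0.7155; u=(-0.7242+35.508)/0.7155=48.6118, w=(-0.7242−35.508)/0.7155=-50.6361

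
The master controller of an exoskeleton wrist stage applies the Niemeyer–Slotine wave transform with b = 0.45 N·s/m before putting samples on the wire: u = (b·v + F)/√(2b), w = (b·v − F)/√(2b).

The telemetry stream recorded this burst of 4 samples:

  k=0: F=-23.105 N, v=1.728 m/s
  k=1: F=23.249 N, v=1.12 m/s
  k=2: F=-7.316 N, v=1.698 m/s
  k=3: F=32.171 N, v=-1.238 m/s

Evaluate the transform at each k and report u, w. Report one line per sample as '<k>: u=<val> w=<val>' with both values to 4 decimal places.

0: u=-23.5351 w=25.1745
1: u=25.0379 w=-23.9753
2: u=-6.9063 w=8.5172
3: u=33.3240 w=-34.4984

k=0: b·v=0.45×1.728=0.7776; √(2b)=0.9487; u=(0.7776+(-23.105))/0.9487=-23.5351, w=(0.7776−(-23.105))/0.9487=25.1745
k=1: b·v=0.45×1.12=0.5040; √(2b)=0.9487; u=(0.5040+23.249)/0.9487=25.0379, w=(0.5040−23.249)/0.9487=-23.9753
k=2: b·v=0.45×1.698=0.7641; √(2b)=0.9487; u=(0.7641+(-7.316))/0.9487=-6.9063, w=(0.7641−(-7.316))/0.9487=8.5172
k=3: b·v=0.45×(-1.238)=-0.5571; √(2b)=0.9487; u=(-0.5571+32.171)/0.9487=33.3240, w=(-0.5571−32.171)/0.9487=-34.4984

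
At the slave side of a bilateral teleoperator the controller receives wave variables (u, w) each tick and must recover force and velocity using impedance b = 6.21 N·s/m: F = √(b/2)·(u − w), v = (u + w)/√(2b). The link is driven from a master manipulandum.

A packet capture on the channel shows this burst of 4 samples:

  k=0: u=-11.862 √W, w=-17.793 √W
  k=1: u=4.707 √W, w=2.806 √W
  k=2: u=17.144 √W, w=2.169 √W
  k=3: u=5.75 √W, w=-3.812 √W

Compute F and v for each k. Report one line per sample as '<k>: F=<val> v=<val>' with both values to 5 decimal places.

0: F=10.45102 v=-8.41467
1: F=3.34975 v=2.13183
2: F=26.38746 v=5.48011
3: F=16.84921 v=0.54991

k=0: u−w=5.93100, u+w=-29.65500; √(b/2)=1.76210, √(2b)=3.52420; F=1.76210×5.931=10.45102, v=-29.65500/3.52420=-8.41467
k=1: u−w=1.90100, u+w=7.51300; √(b/2)=1.76210, √(2b)=3.52420; F=1.76210×1.901=3.34975, v=7.51300/3.52420=2.13183
k=2: u−w=14.97500, u+w=19.31300; √(b/2)=1.76210, √(2b)=3.52420; F=1.76210×14.975=26.38746, v=19.31300/3.52420=5.48011
k=3: u−w=9.56200, u+w=1.93800; √(b/2)=1.76210, √(2b)=3.52420; F=1.76210×9.562=16.84921, v=1.93800/3.52420=0.54991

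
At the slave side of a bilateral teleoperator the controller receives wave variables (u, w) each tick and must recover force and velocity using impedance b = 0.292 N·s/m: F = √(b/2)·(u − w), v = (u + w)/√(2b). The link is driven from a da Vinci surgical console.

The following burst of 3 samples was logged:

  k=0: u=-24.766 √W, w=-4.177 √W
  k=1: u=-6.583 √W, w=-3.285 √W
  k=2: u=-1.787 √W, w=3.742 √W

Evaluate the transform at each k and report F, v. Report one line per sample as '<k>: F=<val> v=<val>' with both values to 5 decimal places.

k=0: u−w=-20.58900, u+w=-28.94300; √(b/2)=0.38210, √(2b)=0.76420; F=0.38210×(-20.589)=-7.86705, v=-28.94300/0.76420=-37.87365
k=1: u−w=-3.29800, u+w=-9.86800; √(b/2)=0.38210, √(2b)=0.76420; F=0.38210×(-3.298)=-1.26016, v=-9.86800/0.76420=-12.91287
k=2: u−w=-5.52900, u+w=1.95500; √(b/2)=0.38210, √(2b)=0.76420; F=0.38210×(-5.529)=-2.11263, v=1.95500/0.76420=2.55823

0: F=-7.86705 v=-37.87365
1: F=-1.26016 v=-12.91287
2: F=-2.11263 v=2.55823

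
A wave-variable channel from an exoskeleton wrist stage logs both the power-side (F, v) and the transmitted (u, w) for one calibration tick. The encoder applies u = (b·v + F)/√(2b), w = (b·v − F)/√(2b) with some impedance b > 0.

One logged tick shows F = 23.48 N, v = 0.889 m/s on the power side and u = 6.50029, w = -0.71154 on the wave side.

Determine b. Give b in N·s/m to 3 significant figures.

b = 21.2 N·s/m

u + w = 5.78875;  u + w = √(2b)·v, so √(2b) = 5.78875/0.889 = 6.51153.
b = (√(2b))²/2 = 42.40002/2 = 21.20001.
(Check via u − w = 2F/√(2b): u − w = 7.21183, 2F/√(2b) = 7.21182.)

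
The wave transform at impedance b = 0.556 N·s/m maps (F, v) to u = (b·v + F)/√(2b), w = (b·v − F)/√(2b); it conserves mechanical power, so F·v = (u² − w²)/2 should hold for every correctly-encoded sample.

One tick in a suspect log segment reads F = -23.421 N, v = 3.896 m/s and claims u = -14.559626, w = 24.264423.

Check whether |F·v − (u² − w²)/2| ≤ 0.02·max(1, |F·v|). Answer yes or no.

F·v = (-23.421)×3.896 = -91.248216 W.
(u² − w²)/2 = (211.982709 − 588.762224)/2 = -188.389757 W.
|Δ| = 97.141541;  2% of max(1, |F·v|) = 1.824964.

no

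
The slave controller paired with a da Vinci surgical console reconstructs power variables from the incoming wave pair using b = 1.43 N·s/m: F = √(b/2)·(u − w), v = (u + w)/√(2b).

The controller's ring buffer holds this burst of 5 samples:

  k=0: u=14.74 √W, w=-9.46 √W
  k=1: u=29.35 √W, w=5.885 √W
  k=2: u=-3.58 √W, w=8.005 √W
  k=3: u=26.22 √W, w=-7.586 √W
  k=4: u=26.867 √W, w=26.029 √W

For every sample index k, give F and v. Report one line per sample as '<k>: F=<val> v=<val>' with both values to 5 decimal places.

0: F=20.46296 v=3.12213
1: F=19.84146 v=20.83489
2: F=-9.79601 v=2.61656
3: F=28.58557 v=11.01852
4: F=0.70859 v=31.27806

k=0: u−w=24.20000, u+w=5.28000; √(b/2)=0.84558, √(2b)=1.69115; F=0.84558×24.2=20.46296, v=5.28000/1.69115=3.12213
k=1: u−w=23.46500, u+w=35.23500; √(b/2)=0.84558, √(2b)=1.69115; F=0.84558×23.465=19.84146, v=35.23500/1.69115=20.83489
k=2: u−w=-11.58500, u+w=4.42500; √(b/2)=0.84558, √(2b)=1.69115; F=0.84558×(-11.585)=-9.79601, v=4.42500/1.69115=2.61656
k=3: u−w=33.80600, u+w=18.63400; √(b/2)=0.84558, √(2b)=1.69115; F=0.84558×33.806=28.58557, v=18.63400/1.69115=11.01852
k=4: u−w=0.83800, u+w=52.89600; √(b/2)=0.84558, √(2b)=1.69115; F=0.84558×0.838=0.70859, v=52.89600/1.69115=31.27806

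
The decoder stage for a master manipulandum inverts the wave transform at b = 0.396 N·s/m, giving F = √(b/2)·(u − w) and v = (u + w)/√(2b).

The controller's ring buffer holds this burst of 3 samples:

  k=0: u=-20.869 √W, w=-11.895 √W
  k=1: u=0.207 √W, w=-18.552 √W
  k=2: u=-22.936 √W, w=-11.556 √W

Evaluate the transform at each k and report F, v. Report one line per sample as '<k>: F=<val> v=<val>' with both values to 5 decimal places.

0: F=-3.99318 v=-36.81581
1: F=8.34723 v=-20.61366
2: F=-5.06378 v=-38.75750

k=0: u−w=-8.97400, u+w=-32.76400; √(b/2)=0.44497, √(2b)=0.88994; F=0.44497×(-8.974)=-3.99318, v=-32.76400/0.88994=-36.81581
k=1: u−w=18.75900, u+w=-18.34500; √(b/2)=0.44497, √(2b)=0.88994; F=0.44497×18.759=8.34723, v=-18.34500/0.88994=-20.61366
k=2: u−w=-11.38000, u+w=-34.49200; √(b/2)=0.44497, √(2b)=0.88994; F=0.44497×(-11.38)=-5.06378, v=-34.49200/0.88994=-38.75750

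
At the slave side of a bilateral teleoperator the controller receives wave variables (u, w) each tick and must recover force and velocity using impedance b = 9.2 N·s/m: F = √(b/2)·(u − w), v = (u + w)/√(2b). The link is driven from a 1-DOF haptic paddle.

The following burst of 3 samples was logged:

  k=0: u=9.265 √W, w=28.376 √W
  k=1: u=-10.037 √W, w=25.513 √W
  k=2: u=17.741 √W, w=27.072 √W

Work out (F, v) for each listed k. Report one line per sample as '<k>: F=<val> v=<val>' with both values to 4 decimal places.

k=0: u−w=-19.1110, u+w=37.6410; √(b/2)=2.1448, √(2b)=4.2895; F=2.1448×(-19.111)=-40.9885, v=37.6410/4.2895=8.7751
k=1: u−w=-35.5500, u+w=15.4760; √(b/2)=2.1448, √(2b)=4.2895; F=2.1448×(-35.55)=-76.2463, v=15.4760/4.2895=3.6079
k=2: u−w=-9.3310, u+w=44.8130; √(b/2)=2.1448, √(2b)=4.2895; F=2.1448×(-9.331)=-20.0128, v=44.8130/4.2895=10.4471

0: F=-40.9885 v=8.7751
1: F=-76.2463 v=3.6079
2: F=-20.0128 v=10.4471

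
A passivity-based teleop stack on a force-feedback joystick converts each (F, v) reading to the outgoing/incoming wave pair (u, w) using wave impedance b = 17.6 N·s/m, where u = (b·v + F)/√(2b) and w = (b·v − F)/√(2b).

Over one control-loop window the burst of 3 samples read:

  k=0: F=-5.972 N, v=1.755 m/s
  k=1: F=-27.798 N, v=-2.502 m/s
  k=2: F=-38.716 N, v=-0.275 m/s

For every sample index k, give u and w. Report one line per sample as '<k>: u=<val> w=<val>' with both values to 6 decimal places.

k=0: b·v=17.6×1.755=30.888000; √(2b)=5.932959; u=(30.888000+(-5.972))/5.932959=4.199591, w=(30.888000−(-5.972))/5.932959=6.212752
k=1: b·v=17.6×(-2.502)=-44.035200; √(2b)=5.932959; u=(-44.035200+(-27.798))/5.932959=-12.107483, w=(-44.035200−(-27.798))/5.932959=-2.736780
k=2: b·v=17.6×(-0.275)=-4.840000; √(2b)=5.932959; u=(-4.840000+(-38.716))/5.932959=-7.341362, w=(-4.840000−(-38.716))/5.932959=5.709799

0: u=4.199591 w=6.212752
1: u=-12.107483 w=-2.736780
2: u=-7.341362 w=5.709799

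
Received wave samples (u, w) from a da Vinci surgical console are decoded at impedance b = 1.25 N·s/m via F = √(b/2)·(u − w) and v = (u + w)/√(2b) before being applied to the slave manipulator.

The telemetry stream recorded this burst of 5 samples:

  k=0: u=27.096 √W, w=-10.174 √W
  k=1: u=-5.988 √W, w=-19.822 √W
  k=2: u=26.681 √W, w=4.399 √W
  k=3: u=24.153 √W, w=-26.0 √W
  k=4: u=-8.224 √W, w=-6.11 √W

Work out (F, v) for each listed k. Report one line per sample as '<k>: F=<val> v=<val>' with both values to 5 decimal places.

k=0: u−w=37.27000, u+w=16.92200; √(b/2)=0.79057, √(2b)=1.58114; F=0.79057×37.27=29.46452, v=16.92200/1.58114=10.70241
k=1: u−w=13.83400, u+w=-25.81000; √(b/2)=0.79057, √(2b)=1.58114; F=0.79057×13.834=10.93674, v=-25.81000/1.58114=-16.32368
k=2: u−w=22.28200, u+w=31.08000; √(b/2)=0.79057, √(2b)=1.58114; F=0.79057×22.282=17.61547, v=31.08000/1.58114=19.65672
k=3: u−w=50.15300, u+w=-1.84700; √(b/2)=0.79057, √(2b)=1.58114; F=0.79057×50.153=39.64943, v=-1.84700/1.58114=-1.16815
k=4: u−w=-2.11400, u+w=-14.33400; √(b/2)=0.79057, √(2b)=1.58114; F=0.79057×(-2.114)=-1.67126, v=-14.33400/1.58114=-9.06562

0: F=29.46452 v=10.70241
1: F=10.93674 v=-16.32368
2: F=17.61547 v=19.65672
3: F=39.64943 v=-1.16815
4: F=-1.67126 v=-9.06562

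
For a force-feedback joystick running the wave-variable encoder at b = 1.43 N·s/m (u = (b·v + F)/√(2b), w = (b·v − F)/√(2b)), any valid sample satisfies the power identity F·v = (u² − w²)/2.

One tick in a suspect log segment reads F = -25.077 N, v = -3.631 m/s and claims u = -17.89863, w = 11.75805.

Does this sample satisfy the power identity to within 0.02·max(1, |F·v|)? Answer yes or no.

F·v = (-25.077)×(-3.631) = 91.05459 W.
(u² − w²)/2 = (320.36096 − 138.25174)/2 = 91.05461 W.
|Δ| = 0.00002;  2% of max(1, |F·v|) = 1.82109.

yes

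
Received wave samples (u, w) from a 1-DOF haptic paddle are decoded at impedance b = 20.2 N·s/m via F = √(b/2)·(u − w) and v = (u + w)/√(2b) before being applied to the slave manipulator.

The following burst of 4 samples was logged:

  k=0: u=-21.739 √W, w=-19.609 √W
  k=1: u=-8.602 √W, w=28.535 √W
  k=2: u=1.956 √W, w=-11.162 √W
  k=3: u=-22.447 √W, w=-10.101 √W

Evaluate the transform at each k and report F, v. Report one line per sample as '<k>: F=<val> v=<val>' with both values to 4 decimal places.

0: F=-6.7692 v=-6.5052
1: F=-118.0232 v=3.1360
2: F=41.6897 v=-1.4484
3: F=-39.2362 v=-5.1208

k=0: u−w=-2.1300, u+w=-41.3480; √(b/2)=3.1780, √(2b)=6.3561; F=3.1780×(-2.13)=-6.7692, v=-41.3480/6.3561=-6.5052
k=1: u−w=-37.1370, u+w=19.9330; √(b/2)=3.1780, √(2b)=6.3561; F=3.1780×(-37.137)=-118.0232, v=19.9330/6.3561=3.1360
k=2: u−w=13.1180, u+w=-9.2060; √(b/2)=3.1780, √(2b)=6.3561; F=3.1780×13.118=41.6897, v=-9.2060/6.3561=-1.4484
k=3: u−w=-12.3460, u+w=-32.5480; √(b/2)=3.1780, √(2b)=6.3561; F=3.1780×(-12.346)=-39.2362, v=-32.5480/6.3561=-5.1208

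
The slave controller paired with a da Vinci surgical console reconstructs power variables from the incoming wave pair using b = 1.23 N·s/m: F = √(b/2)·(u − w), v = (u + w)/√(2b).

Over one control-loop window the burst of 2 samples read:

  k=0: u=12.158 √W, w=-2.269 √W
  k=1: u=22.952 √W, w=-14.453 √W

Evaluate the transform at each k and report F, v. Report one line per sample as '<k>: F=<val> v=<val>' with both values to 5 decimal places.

k=0: u−w=14.42700, u+w=9.88900; √(b/2)=0.78422, √(2b)=1.56844; F=0.78422×14.427=11.31393, v=9.88900/1.56844=6.30500
k=1: u−w=37.40500, u+w=8.49900; √(b/2)=0.78422, √(2b)=1.56844; F=0.78422×37.405=29.33373, v=8.49900/1.56844=5.41876

0: F=11.31393 v=6.30500
1: F=29.33373 v=5.41876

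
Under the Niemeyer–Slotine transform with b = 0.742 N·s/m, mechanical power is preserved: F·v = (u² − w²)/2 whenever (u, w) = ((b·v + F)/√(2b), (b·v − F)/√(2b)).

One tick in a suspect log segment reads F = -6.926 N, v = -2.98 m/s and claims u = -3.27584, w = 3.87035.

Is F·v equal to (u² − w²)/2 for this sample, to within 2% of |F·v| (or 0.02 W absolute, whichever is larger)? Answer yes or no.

F·v = (-6.926)×(-2.98) = 20.6395 W.
(u² − w²)/2 = (10.7311 − 14.9796)/2 = -2.1242 W.
|Δ| = 22.7637;  2% of max(1, |F·v|) = 0.4128.

no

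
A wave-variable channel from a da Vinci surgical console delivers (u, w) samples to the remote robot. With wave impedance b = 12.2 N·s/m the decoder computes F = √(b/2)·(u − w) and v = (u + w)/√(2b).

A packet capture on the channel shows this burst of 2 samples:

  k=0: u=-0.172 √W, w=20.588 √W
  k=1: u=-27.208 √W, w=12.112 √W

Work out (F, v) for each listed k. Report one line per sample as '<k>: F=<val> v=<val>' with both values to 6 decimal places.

0: F=-51.273418 v=4.133098
1: F=-97.113236 v=-3.056096

k=0: u−w=-20.760000, u+w=20.416000; √(b/2)=2.469818, √(2b)=4.939636; F=2.469818×(-20.76)=-51.273418, v=20.416000/4.939636=4.133098
k=1: u−w=-39.320000, u+w=-15.096000; √(b/2)=2.469818, √(2b)=4.939636; F=2.469818×(-39.32)=-97.113236, v=-15.096000/4.939636=-3.056096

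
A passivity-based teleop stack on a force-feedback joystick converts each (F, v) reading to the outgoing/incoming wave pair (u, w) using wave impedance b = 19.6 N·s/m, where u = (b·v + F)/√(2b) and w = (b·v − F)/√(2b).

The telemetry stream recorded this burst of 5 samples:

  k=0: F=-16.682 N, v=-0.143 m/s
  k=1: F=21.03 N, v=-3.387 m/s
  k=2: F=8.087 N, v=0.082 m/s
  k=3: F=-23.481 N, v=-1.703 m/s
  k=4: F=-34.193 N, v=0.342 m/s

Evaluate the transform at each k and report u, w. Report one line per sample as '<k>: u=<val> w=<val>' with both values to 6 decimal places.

0: u=-3.112096 w=2.216774
1: u=-7.244094 w=-13.961881
2: u=1.548349 w=-1.034948
3: u=-9.081598 w=-1.580868
4: u=-4.390647 w=6.531906

k=0: b·v=19.6×(-0.143)=-2.802800; √(2b)=6.260990; u=(-2.802800+(-16.682))/6.260990=-3.112096, w=(-2.802800−(-16.682))/6.260990=2.216774
k=1: b·v=19.6×(-3.387)=-66.385200; √(2b)=6.260990; u=(-66.385200+21.03)/6.260990=-7.244094, w=(-66.385200−21.03)/6.260990=-13.961881
k=2: b·v=19.6×0.082=1.607200; √(2b)=6.260990; u=(1.607200+8.087)/6.260990=1.548349, w=(1.607200−8.087)/6.260990=-1.034948
k=3: b·v=19.6×(-1.703)=-33.378800; √(2b)=6.260990; u=(-33.378800+(-23.481))/6.260990=-9.081598, w=(-33.378800−(-23.481))/6.260990=-1.580868
k=4: b·v=19.6×0.342=6.703200; √(2b)=6.260990; u=(6.703200+(-34.193))/6.260990=-4.390647, w=(6.703200−(-34.193))/6.260990=6.531906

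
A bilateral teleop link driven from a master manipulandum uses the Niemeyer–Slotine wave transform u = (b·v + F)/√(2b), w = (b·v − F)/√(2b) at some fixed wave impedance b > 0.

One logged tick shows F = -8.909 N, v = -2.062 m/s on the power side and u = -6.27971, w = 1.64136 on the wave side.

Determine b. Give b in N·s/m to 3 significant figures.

u + w = -4.63835;  u + w = √(2b)·v, so √(2b) = -4.63835/(-2.062) = 2.24944.
b = (√(2b))²/2 = 5.05999/2 = 2.53000.
(Check via u − w = 2F/√(2b): u − w = -7.92107, 2F/√(2b) = -7.92107.)

b = 2.53 N·s/m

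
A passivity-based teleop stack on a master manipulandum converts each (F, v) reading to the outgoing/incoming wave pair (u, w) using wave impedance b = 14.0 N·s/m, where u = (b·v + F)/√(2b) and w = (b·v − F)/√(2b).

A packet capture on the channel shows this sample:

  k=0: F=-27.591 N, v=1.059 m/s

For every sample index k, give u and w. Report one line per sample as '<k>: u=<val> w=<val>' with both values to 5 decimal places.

k=0: b·v=14.0×1.059=14.82600; √(2b)=5.29150; u=(14.82600+(-27.591))/5.29150=-2.41236, w=(14.82600−(-27.591))/5.29150=8.01606

0: u=-2.41236 w=8.01606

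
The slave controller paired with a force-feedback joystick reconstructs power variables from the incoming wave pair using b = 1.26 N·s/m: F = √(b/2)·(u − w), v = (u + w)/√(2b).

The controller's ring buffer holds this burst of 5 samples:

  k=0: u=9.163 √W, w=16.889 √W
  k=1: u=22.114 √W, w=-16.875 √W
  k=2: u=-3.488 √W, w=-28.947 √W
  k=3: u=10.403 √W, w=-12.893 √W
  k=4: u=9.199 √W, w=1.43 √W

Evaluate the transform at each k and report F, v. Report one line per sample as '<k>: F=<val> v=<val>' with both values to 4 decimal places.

0: F=-6.1323 v=16.4112
1: F=30.9466 v=3.3003
2: F=20.2075 v=-20.4321
3: F=18.4906 v=-1.5686
4: F=6.1665 v=6.6956

k=0: u−w=-7.7260, u+w=26.0520; √(b/2)=0.7937, √(2b)=1.5875; F=0.7937×(-7.726)=-6.1323, v=26.0520/1.5875=16.4112
k=1: u−w=38.9890, u+w=5.2390; √(b/2)=0.7937, √(2b)=1.5875; F=0.7937×38.989=30.9466, v=5.2390/1.5875=3.3003
k=2: u−w=25.4590, u+w=-32.4350; √(b/2)=0.7937, √(2b)=1.5875; F=0.7937×25.459=20.2075, v=-32.4350/1.5875=-20.4321
k=3: u−w=23.2960, u+w=-2.4900; √(b/2)=0.7937, √(2b)=1.5875; F=0.7937×23.296=18.4906, v=-2.4900/1.5875=-1.5686
k=4: u−w=7.7690, u+w=10.6290; √(b/2)=0.7937, √(2b)=1.5875; F=0.7937×7.769=6.1665, v=10.6290/1.5875=6.6956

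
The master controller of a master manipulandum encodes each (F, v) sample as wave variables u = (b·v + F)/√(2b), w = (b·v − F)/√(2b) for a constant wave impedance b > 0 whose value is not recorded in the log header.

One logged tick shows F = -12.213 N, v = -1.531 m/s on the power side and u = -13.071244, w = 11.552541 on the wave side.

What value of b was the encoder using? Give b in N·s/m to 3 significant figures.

b = 0.492 N·s/m

u + w = -1.518703;  u + w = √(2b)·v, so √(2b) = -1.518703/(-1.531) = 0.991968.
b = (√(2b))²/2 = 0.984001/2 = 0.492000.
(Check via u − w = 2F/√(2b): u − w = -24.623785, 2F/√(2b) = -24.623778.)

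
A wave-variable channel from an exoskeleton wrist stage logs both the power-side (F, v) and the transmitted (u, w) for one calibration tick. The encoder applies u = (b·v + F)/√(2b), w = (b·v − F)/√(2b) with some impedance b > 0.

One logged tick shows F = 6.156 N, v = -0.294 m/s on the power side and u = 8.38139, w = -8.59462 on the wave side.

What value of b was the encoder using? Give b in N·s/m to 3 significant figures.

u + w = -0.21323;  u + w = √(2b)·v, so √(2b) = -0.21323/(-0.294) = 0.72527.
b = (√(2b))²/2 = 0.52602/2 = 0.26301.
(Check via u − w = 2F/√(2b): u − w = 16.97601, 2F/√(2b) = 16.97570.)

b = 0.263 N·s/m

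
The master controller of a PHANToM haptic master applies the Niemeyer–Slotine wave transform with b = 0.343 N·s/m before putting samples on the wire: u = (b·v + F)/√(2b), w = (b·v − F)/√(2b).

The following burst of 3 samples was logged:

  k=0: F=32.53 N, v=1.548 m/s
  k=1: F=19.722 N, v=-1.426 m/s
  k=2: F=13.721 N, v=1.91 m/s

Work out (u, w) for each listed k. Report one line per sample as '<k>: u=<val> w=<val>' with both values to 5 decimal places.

0: u=39.91659 w=-38.63446
1: u=23.22107 w=-24.40216
2: u=17.35721 w=-15.77525

k=0: b·v=0.343×1.548=0.53096; √(2b)=0.82825; u=(0.53096+32.53)/0.82825=39.91659, w=(0.53096−32.53)/0.82825=-38.63446
k=1: b·v=0.343×(-1.426)=-0.48912; √(2b)=0.82825; u=(-0.48912+19.722)/0.82825=23.22107, w=(-0.48912−19.722)/0.82825=-24.40216
k=2: b·v=0.343×1.91=0.65513; √(2b)=0.82825; u=(0.65513+13.721)/0.82825=17.35721, w=(0.65513−13.721)/0.82825=-15.77525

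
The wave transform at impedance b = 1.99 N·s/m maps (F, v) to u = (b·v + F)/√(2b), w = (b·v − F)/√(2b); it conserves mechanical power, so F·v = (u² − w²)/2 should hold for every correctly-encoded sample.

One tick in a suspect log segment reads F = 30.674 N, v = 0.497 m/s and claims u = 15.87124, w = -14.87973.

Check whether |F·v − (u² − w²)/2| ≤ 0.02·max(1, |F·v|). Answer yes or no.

yes

F·v = 30.674×0.497 = 15.2450 W.
(u² − w²)/2 = (251.8963 − 221.4064)/2 = 15.2449 W.
|Δ| = 0.0000;  2% of max(1, |F·v|) = 0.3049.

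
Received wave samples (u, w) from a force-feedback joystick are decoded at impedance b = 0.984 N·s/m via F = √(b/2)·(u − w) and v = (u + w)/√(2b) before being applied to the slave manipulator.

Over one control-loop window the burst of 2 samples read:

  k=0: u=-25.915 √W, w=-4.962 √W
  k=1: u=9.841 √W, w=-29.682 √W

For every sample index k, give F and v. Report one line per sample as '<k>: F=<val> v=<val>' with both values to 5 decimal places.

0: F=-14.69700 v=-22.01013
1: F=27.72250 v=-14.14331

k=0: u−w=-20.95300, u+w=-30.87700; √(b/2)=0.70143, √(2b)=1.40285; F=0.70143×(-20.953)=-14.69700, v=-30.87700/1.40285=-22.01013
k=1: u−w=39.52300, u+w=-19.84100; √(b/2)=0.70143, √(2b)=1.40285; F=0.70143×39.523=27.72250, v=-19.84100/1.40285=-14.14331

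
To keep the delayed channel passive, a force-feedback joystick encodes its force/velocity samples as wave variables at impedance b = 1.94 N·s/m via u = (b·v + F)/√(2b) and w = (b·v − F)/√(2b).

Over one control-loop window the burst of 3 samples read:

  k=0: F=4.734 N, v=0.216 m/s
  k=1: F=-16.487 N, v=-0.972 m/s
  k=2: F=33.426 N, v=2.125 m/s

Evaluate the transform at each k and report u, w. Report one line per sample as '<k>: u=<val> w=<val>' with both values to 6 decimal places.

k=0: b·v=1.94×0.216=0.419040; √(2b)=1.969772; u=(0.419040+4.734)/1.969772=2.616060, w=(0.419040−4.734)/1.969772=-2.190589
k=1: b·v=1.94×(-0.972)=-1.885680; √(2b)=1.969772; u=(-1.885680+(-16.487))/1.969772=-9.327315, w=(-1.885680−(-16.487))/1.969772=7.412697
k=2: b·v=1.94×2.125=4.122500; √(2b)=1.969772; u=(4.122500+33.426)/1.969772=19.062363, w=(4.122500−33.426)/1.969772=-14.876598

0: u=2.616060 w=-2.190589
1: u=-9.327315 w=7.412697
2: u=19.062363 w=-14.876598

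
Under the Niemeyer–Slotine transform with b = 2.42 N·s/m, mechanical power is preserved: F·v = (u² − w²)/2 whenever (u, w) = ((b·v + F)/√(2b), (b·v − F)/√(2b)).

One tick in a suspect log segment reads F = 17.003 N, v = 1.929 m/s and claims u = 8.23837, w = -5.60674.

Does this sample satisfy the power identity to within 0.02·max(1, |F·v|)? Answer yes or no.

F·v = 17.003×1.929 = 32.79879 W.
(u² − w²)/2 = (67.87074 − 31.43553)/2 = 18.21760 W.
|Δ| = 14.58118;  2% of max(1, |F·v|) = 0.65598.

no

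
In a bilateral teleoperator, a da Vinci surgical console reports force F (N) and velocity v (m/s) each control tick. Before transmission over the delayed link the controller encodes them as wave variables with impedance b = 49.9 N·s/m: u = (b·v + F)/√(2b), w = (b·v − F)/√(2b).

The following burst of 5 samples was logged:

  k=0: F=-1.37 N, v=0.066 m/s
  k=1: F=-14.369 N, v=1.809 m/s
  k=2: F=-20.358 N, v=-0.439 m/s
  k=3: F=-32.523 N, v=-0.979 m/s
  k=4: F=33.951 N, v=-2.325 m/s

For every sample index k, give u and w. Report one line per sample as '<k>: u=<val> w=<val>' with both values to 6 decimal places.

k=0: b·v=49.9×0.066=3.293400; √(2b)=9.989995; u=(3.293400+(-1.37))/9.989995=0.192533, w=(3.293400−(-1.37))/9.989995=0.466807
k=1: b·v=49.9×1.809=90.269100; √(2b)=9.989995; u=(90.269100+(-14.369))/9.989995=7.597611, w=(90.269100−(-14.369))/9.989995=10.474290
k=2: b·v=49.9×(-0.439)=-21.906100; √(2b)=9.989995; u=(-21.906100+(-20.358))/9.989995=-4.230643, w=(-21.906100−(-20.358))/9.989995=-0.154965
k=3: b·v=49.9×(-0.979)=-48.852100; √(2b)=9.989995; u=(-48.852100+(-32.523))/9.989995=-8.145660, w=(-48.852100−(-32.523))/9.989995=-1.634545
k=4: b·v=49.9×(-2.325)=-116.017500; √(2b)=9.989995; u=(-116.017500+33.951)/9.989995=-8.214869, w=(-116.017500−33.951)/9.989995=-15.011869

0: u=0.192533 w=0.466807
1: u=7.597611 w=10.474290
2: u=-4.230643 w=-0.154965
3: u=-8.145660 w=-1.634545
4: u=-8.214869 w=-15.011869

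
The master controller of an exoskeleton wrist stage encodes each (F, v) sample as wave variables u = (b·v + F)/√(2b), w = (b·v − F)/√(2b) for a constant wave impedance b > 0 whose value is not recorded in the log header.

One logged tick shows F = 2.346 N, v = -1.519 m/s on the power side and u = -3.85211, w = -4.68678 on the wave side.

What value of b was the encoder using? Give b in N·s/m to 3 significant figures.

u + w = -8.53889;  u + w = √(2b)·v, so √(2b) = -8.53889/(-1.519) = 5.62139.
b = (√(2b))²/2 = 31.60002/2 = 15.80001.
(Check via u − w = 2F/√(2b): u − w = 0.83467, 2F/√(2b) = 0.83467.)

b = 15.8 N·s/m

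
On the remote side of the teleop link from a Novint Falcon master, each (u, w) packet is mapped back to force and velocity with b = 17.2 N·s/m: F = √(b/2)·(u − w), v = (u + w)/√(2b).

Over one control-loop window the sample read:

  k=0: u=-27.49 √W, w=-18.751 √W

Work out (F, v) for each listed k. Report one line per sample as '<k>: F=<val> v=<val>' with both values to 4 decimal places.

0: F=-25.6278 v=-7.8840

k=0: u−w=-8.7390, u+w=-46.2410; √(b/2)=2.9326, √(2b)=5.8652; F=2.9326×(-8.739)=-25.6278, v=-46.2410/5.8652=-7.8840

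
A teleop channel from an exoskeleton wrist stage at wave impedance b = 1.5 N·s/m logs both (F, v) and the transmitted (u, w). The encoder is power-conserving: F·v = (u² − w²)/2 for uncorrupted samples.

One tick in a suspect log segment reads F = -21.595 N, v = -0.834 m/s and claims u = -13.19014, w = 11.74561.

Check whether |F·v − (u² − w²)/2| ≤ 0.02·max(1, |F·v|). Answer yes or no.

yes

F·v = (-21.595)×(-0.834) = 18.0102 W.
(u² − w²)/2 = (173.9798 − 137.9594)/2 = 18.0102 W.
|Δ| = 0.0000;  2% of max(1, |F·v|) = 0.3602.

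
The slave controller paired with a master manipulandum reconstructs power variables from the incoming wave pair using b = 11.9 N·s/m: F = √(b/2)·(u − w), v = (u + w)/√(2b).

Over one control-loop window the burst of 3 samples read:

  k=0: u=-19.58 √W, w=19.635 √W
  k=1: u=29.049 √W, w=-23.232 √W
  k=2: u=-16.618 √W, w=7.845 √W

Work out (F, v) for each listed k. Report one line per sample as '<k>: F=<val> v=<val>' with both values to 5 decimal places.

0: F=-95.65567 v=0.01127
1: F=127.52707 v=1.19237
2: F=-59.67167 v=-1.79829

k=0: u−w=-39.21500, u+w=0.05500; √(b/2)=2.43926, √(2b)=4.87852; F=2.43926×(-39.215)=-95.65567, v=0.05500/4.87852=0.01127
k=1: u−w=52.28100, u+w=5.81700; √(b/2)=2.43926, √(2b)=4.87852; F=2.43926×52.281=127.52707, v=5.81700/4.87852=1.19237
k=2: u−w=-24.46300, u+w=-8.77300; √(b/2)=2.43926, √(2b)=4.87852; F=2.43926×(-24.463)=-59.67167, v=-8.77300/4.87852=-1.79829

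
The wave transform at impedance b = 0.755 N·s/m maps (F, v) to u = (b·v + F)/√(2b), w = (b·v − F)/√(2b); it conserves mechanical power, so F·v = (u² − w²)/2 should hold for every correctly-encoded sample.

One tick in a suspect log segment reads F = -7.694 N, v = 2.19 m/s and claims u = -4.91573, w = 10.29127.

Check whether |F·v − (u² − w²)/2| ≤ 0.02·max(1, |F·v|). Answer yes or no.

F·v = (-7.694)×2.19 = -16.8499 W.
(u² − w²)/2 = (24.1644 − 105.9102)/2 = -40.8729 W.
|Δ| = 24.0231;  2% of max(1, |F·v|) = 0.3370.

no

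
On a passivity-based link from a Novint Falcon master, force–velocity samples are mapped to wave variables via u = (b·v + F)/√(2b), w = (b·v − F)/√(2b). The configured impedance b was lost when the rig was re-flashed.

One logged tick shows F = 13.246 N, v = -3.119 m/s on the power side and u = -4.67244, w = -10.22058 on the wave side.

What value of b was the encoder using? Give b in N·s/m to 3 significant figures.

u + w = -14.8930;  u + w = √(2b)·v, so √(2b) = -14.8930/(-3.119) = 4.7749.
b = (√(2b))²/2 = 22.8000/2 = 11.4000.
(Check via u − w = 2F/√(2b): u − w = 5.5481, 2F/√(2b) = 5.5481.)

b = 11.4 N·s/m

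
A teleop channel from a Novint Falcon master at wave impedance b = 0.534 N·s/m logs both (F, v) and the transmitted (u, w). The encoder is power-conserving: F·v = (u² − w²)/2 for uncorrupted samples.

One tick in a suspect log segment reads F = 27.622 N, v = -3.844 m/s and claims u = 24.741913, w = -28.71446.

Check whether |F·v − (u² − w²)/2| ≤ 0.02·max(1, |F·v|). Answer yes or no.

F·v = 27.622×(-3.844) = -106.178968 W.
(u² − w²)/2 = (612.162259 − 824.520213)/2 = -106.178977 W.
|Δ| = 0.000009;  2% of max(1, |F·v|) = 2.123579.

yes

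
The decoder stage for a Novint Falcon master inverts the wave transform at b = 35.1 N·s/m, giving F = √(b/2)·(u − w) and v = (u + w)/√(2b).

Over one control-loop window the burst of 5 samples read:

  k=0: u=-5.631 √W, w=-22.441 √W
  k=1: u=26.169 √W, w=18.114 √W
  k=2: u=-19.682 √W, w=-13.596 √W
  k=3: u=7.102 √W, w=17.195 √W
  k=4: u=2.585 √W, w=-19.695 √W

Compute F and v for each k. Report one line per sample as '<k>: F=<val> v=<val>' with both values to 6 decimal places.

0: F=70.421663 v=-3.350463
1: F=33.744586 v=5.285286
2: F=-25.495909 v=-3.971812
3: F=-42.282322 v=2.899907
4: F=93.336980 v=-2.042121

k=0: u−w=16.810000, u+w=-28.072000; √(b/2)=4.189272, √(2b)=8.378544; F=4.189272×16.81=70.421663, v=-28.072000/8.378544=-3.350463
k=1: u−w=8.055000, u+w=44.283000; √(b/2)=4.189272, √(2b)=8.378544; F=4.189272×8.055=33.744586, v=44.283000/8.378544=5.285286
k=2: u−w=-6.086000, u+w=-33.278000; √(b/2)=4.189272, √(2b)=8.378544; F=4.189272×(-6.086)=-25.495909, v=-33.278000/8.378544=-3.971812
k=3: u−w=-10.093000, u+w=24.297000; √(b/2)=4.189272, √(2b)=8.378544; F=4.189272×(-10.093)=-42.282322, v=24.297000/8.378544=2.899907
k=4: u−w=22.280000, u+w=-17.110000; √(b/2)=4.189272, √(2b)=8.378544; F=4.189272×22.28=93.336980, v=-17.110000/8.378544=-2.042121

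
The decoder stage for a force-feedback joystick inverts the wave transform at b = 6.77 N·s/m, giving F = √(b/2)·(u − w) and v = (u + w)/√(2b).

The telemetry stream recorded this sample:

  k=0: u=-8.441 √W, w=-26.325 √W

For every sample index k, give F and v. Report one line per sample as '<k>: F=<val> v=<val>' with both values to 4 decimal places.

0: F=32.9036 v=-9.4481

k=0: u−w=17.8840, u+w=-34.7660; √(b/2)=1.8398, √(2b)=3.6797; F=1.8398×17.884=32.9036, v=-34.7660/3.6797=-9.4481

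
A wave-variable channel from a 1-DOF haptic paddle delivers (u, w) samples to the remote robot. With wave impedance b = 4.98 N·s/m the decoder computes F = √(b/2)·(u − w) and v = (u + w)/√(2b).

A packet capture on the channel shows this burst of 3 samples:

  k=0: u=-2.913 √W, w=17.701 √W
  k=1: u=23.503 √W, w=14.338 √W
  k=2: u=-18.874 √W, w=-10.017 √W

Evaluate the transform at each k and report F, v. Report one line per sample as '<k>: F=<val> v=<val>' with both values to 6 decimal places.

0: F=-32.528343 v=4.685757
1: F=14.462126 v=11.990380
2: F=-13.976110 v=-9.154464

k=0: u−w=-20.614000, u+w=14.788000; √(b/2)=1.577973, √(2b)=3.155947; F=1.577973×(-20.614)=-32.528343, v=14.788000/3.155947=4.685757
k=1: u−w=9.165000, u+w=37.841000; √(b/2)=1.577973, √(2b)=3.155947; F=1.577973×9.165=14.462126, v=37.841000/3.155947=11.990380
k=2: u−w=-8.857000, u+w=-28.891000; √(b/2)=1.577973, √(2b)=3.155947; F=1.577973×(-8.857)=-13.976110, v=-28.891000/3.155947=-9.154464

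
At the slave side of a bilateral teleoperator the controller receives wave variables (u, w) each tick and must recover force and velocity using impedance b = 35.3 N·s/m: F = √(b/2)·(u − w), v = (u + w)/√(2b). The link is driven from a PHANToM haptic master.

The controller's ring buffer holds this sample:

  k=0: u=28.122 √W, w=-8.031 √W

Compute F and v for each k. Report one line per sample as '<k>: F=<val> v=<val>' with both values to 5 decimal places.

k=0: u−w=36.15300, u+w=20.09100; √(b/2)=4.20119, √(2b)=8.40238; F=4.20119×36.153=151.88563, v=20.09100/8.40238=2.39111

0: F=151.88563 v=2.39111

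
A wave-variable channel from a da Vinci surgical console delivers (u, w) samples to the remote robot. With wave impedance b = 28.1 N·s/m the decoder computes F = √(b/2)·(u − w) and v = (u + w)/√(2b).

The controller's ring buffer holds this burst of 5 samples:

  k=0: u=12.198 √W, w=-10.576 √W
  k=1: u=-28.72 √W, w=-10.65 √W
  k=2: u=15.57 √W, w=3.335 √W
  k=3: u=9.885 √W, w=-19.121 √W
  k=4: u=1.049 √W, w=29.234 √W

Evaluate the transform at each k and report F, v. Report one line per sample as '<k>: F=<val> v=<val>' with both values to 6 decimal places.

0: F=85.364535 v=0.216363
1: F=-67.732377 v=-5.251668
2: F=45.860854 v=2.521788
3: F=108.724146 v=-1.232014
4: F=-105.646765 v=4.039529

k=0: u−w=22.774000, u+w=1.622000; √(b/2)=3.748333, √(2b)=7.496666; F=3.748333×22.774=85.364535, v=1.622000/7.496666=0.216363
k=1: u−w=-18.070000, u+w=-39.370000; √(b/2)=3.748333, √(2b)=7.496666; F=3.748333×(-18.07)=-67.732377, v=-39.370000/7.496666=-5.251668
k=2: u−w=12.235000, u+w=18.905000; √(b/2)=3.748333, √(2b)=7.496666; F=3.748333×12.235=45.860854, v=18.905000/7.496666=2.521788
k=3: u−w=29.006000, u+w=-9.236000; √(b/2)=3.748333, √(2b)=7.496666; F=3.748333×29.006=108.724146, v=-9.236000/7.496666=-1.232014
k=4: u−w=-28.185000, u+w=30.283000; √(b/2)=3.748333, √(2b)=7.496666; F=3.748333×(-28.185)=-105.646765, v=30.283000/7.496666=4.039529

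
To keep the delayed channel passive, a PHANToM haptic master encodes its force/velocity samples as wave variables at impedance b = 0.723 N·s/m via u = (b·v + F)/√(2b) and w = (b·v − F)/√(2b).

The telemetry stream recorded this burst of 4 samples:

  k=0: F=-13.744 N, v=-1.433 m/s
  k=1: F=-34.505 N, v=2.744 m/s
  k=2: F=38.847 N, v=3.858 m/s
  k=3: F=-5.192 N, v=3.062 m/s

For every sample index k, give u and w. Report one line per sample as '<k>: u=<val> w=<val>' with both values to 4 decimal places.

0: u=-12.2911 w=10.5680
1: u=-27.0446 w=30.3443
2: u=34.6249 w=-29.9856
3: u=-2.4767 w=6.1587

k=0: b·v=0.723×(-1.433)=-1.0361; √(2b)=1.2025; u=(-1.0361+(-13.744))/1.2025=-12.2911, w=(-1.0361−(-13.744))/1.2025=10.5680
k=1: b·v=0.723×2.744=1.9839; √(2b)=1.2025; u=(1.9839+(-34.505))/1.2025=-27.0446, w=(1.9839−(-34.505))/1.2025=30.3443
k=2: b·v=0.723×3.858=2.7893; √(2b)=1.2025; u=(2.7893+38.847)/1.2025=34.6249, w=(2.7893−38.847)/1.2025=-29.9856
k=3: b·v=0.723×3.062=2.2138; √(2b)=1.2025; u=(2.2138+(-5.192))/1.2025=-2.4767, w=(2.2138−(-5.192))/1.2025=6.1587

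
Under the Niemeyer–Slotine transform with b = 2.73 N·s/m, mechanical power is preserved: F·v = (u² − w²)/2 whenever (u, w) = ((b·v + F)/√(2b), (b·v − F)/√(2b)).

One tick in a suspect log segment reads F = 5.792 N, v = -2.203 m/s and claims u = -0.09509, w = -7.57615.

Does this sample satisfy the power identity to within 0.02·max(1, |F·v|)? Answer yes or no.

no

F·v = 5.792×(-2.203) = -12.75978 W.
(u² − w²)/2 = (0.00904 − 57.39805)/2 = -28.69450 W.
|Δ| = 15.93473;  2% of max(1, |F·v|) = 0.25520.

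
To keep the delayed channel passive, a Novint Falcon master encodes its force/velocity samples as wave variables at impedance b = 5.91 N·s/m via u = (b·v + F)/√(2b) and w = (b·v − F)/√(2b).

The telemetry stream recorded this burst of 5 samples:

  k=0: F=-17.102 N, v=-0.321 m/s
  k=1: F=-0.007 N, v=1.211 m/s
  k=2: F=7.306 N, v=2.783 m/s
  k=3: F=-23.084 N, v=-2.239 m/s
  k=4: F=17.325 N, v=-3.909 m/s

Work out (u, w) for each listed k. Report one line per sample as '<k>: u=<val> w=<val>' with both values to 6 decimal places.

k=0: b·v=5.91×(-0.321)=-1.897110; √(2b)=3.438023; u=(-1.897110+(-17.102))/3.438023=-5.526174, w=(-1.897110−(-17.102))/3.438023=4.422568
k=1: b·v=5.91×1.211=7.157010; √(2b)=3.438023; u=(7.157010+(-0.007))/3.438023=2.079687, w=(7.157010−(-0.007))/3.438023=2.083759
k=2: b·v=5.91×2.783=16.447530; √(2b)=3.438023; u=(16.447530+7.306)/3.438023=6.909067, w=(16.447530−7.306)/3.438023=2.658950
k=3: b·v=5.91×(-2.239)=-13.232490; √(2b)=3.438023; u=(-13.232490+(-23.084))/3.438023=-10.563191, w=(-13.232490−(-23.084))/3.438023=2.865458
k=4: b·v=5.91×(-3.909)=-23.102190; √(2b)=3.438023; u=(-23.102190+17.325)/3.438023=-1.680382, w=(-23.102190−17.325)/3.438023=-11.758849

0: u=-5.526174 w=4.422568
1: u=2.079687 w=2.083759
2: u=6.909067 w=2.658950
3: u=-10.563191 w=2.865458
4: u=-1.680382 w=-11.758849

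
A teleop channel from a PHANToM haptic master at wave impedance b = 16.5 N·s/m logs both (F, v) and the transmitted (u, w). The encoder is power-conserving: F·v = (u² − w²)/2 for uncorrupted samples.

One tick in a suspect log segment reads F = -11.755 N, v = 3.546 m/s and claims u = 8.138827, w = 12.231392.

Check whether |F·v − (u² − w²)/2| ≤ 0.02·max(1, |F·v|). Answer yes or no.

F·v = (-11.755)×3.546 = -41.683230 W.
(u² − w²)/2 = (66.240505 − 149.606950)/2 = -41.683223 W.
|Δ| = 0.000007;  2% of max(1, |F·v|) = 0.833665.

yes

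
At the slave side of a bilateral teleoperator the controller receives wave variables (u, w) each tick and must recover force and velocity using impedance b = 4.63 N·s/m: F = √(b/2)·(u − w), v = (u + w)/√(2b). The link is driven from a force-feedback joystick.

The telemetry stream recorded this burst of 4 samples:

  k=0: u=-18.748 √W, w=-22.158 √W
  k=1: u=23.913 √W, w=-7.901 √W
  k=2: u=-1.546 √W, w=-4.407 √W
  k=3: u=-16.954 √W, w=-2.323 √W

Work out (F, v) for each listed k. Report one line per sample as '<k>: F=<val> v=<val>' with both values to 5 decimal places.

k=0: u−w=3.41000, u+w=-40.90600; √(b/2)=1.52151, √(2b)=3.04302; F=1.52151×3.41=5.18836, v=-40.90600/3.04302=-13.44255
k=1: u−w=31.81400, u+w=16.01200; √(b/2)=1.52151, √(2b)=3.04302; F=1.52151×31.814=48.40540, v=16.01200/3.04302=5.26187
k=2: u−w=2.86100, u+w=-5.95300; √(b/2)=1.52151, √(2b)=3.04302; F=1.52151×2.861=4.35305, v=-5.95300/3.04302=-1.95628
k=3: u−w=-14.63100, u+w=-19.27700; √(b/2)=1.52151, √(2b)=3.04302; F=1.52151×(-14.631)=-22.26125, v=-19.27700/3.04302=-6.33482

0: F=5.18836 v=-13.44255
1: F=48.40540 v=5.26187
2: F=4.35305 v=-1.95628
3: F=-22.26125 v=-6.33482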